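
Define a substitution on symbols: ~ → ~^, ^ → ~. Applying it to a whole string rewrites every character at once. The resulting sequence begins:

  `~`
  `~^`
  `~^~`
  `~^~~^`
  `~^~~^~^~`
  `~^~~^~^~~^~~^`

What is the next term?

φ(~^~~^~^~~^~~^) expands symbol-by-symbol to ~^ ~ ~^ ~^ ~ ~^ ~ ~^ ~^ ~ ~^ ~^ ~; joining the 13 pieces gives the next term.

~^~~^~^~~^~~^~^~~^~^~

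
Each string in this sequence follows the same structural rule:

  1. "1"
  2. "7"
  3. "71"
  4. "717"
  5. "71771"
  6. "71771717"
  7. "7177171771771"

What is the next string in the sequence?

From term 3 onward, concatenate the last term with the second-to-last: 7·1 = 71, 71·7 = 717, …
Continuing: 7177171771771 · 71771717 gives term 8.

717717177177171771717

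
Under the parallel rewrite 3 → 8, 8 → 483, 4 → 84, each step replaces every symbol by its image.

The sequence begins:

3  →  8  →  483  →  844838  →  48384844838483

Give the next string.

Replace each of the 14 characters of 48384844838483 in place — 84 483 8 483 84 483 84 84 483 8 483 84 483 8 — and concatenate.

8448384838448384844838483844838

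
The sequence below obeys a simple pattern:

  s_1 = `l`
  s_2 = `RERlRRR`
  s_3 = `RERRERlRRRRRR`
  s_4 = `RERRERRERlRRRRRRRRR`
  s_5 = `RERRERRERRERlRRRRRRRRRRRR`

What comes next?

s(k+1) = RER·s(k)·RRR, so each term gains RER as a prefix and RRR as a suffix.
Applying this once more to RERRERRERRERlRRRRRRRRRRRR:

RERRERRERRERRERlRRRRRRRRRRRRRRR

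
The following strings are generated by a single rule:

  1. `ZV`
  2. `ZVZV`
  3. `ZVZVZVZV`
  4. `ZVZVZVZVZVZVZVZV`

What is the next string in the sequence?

ZVZVZVZVZVZVZVZVZVZVZVZVZVZVZVZV

Every step duplicates the string.
One more doubling of ZVZVZVZVZVZVZVZV gives the answer.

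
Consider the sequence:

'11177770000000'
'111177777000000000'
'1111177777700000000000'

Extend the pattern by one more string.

Reading off run lengths: 1 runs 3, 4, 5; 7 runs 4, 5, 6; 0 runs 7, 9, 11 — each is linear in n, where the shown terms are n = 3, 4, 5.
At n = 6 the blocks have lengths 6, 7, 13.

11111177777770000000000000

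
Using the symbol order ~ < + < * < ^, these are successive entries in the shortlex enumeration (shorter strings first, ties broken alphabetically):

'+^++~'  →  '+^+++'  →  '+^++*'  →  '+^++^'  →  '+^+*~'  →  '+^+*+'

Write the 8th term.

Stepping forward 2 times from +^+*+: +^+*+ → +^+**, then the target.

+^+*^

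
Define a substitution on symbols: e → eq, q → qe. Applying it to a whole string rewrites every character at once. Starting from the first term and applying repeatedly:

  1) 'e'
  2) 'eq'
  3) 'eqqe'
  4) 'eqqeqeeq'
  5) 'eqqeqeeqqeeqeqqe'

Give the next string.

Applying the rule to each of the 16 symbols of eqqeqeeqqeeqeqqe gives the pieces eq qe qe eq qe eq eq qe qe eq eq qe eq qe qe eq, which concatenate to the answer.

eqqeqeeqqeeqeqqeqeeqeqqeeqqeqeeq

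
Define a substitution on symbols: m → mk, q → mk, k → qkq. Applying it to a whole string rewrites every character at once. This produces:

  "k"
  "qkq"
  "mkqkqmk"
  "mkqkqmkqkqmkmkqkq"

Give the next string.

Replace each of the 17 characters of mkqkqmkqkqmkmkqkq in place — mk qkq mk qkq mk mk qkq mk qkq mk mk qkq mk qkq mk qkq mk — and concatenate.

mkqkqmkqkqmkmkqkqmkqkqmkmkqkqmkqkqmkqkqmk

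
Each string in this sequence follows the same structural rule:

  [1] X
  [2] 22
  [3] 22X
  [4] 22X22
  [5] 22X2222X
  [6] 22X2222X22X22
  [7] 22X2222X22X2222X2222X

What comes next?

From term 3 onward, concatenate the last term with the second-to-last: 22·X = 22X, 22X·22 = 22X22, …
Continuing: 22X2222X22X2222X2222X · 22X2222X22X22 gives term 8.

22X2222X22X2222X2222X22X2222X22X22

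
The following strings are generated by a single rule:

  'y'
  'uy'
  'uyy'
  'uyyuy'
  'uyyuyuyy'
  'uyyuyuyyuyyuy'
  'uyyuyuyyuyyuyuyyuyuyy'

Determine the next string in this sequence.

Each term (from the third on) is the previous term followed by the one before it: term 3 = uy·y = uyy.
The next term joins uyyuyuyyuyyuyuyyuyuyy and uyyuyuyyuyyuy.

uyyuyuyyuyyuyuyyuyuyyuyyuyuyyuyyuy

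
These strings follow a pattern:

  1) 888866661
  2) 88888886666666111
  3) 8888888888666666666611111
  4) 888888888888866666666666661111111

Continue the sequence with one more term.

88888888888888886666666666666666111111111

Each string has the form 8^{3n+1} 6^{3n+1} 1^{2n-1} (n = 1, 2, …).
Setting n = 5 gives 16, 16, 9 characters in each block.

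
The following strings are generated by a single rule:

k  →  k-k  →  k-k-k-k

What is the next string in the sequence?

s(k+1) = s(k)·-·s(k) — each term doubles the last with '-' between the halves.
Doubling k-k-k-k with '-' between the halves:

k-k-k-k-k-k-k-k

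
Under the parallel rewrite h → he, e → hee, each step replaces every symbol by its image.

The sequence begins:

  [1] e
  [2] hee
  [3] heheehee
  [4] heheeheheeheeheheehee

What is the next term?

Applying the rule to each of the 21 symbols of heheeheheeheeheheehee gives the pieces he hee he hee hee he hee he hee hee he hee hee he hee he hee hee he hee hee, which concatenate to the answer.

heheeheheeheeheheeheheeheeheheeheeheheeheheeheeheheehee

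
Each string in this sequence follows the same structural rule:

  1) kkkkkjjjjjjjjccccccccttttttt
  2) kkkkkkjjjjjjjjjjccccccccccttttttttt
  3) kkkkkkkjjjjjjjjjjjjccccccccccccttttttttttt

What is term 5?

The n-th term is n+2 k's then 2n+2 j's then 2n+2 c's then 2n+1 t's, where the shown terms are n = 3, 4, 5.
Setting n = 7 gives 9, 16, 16, 15 characters in each block.

kkkkkkkkkjjjjjjjjjjjjjjjjccccccccccccccccttttttttttttttt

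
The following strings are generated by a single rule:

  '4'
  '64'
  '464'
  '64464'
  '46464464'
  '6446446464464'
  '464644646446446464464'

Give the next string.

6446446464464464644646446446464464

This is a Fibonacci-style word recurrence s(k) = s(k−2)·s(k−1): e.g. 4·64 = 464.
So term 8 is 6446446464464·464644646446446464464.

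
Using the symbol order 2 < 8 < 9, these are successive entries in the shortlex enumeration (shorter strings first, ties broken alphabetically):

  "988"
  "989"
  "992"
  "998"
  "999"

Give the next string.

999 is the last string of length 3, so the next is the first of length 4: 2 repeated 4 times.

2222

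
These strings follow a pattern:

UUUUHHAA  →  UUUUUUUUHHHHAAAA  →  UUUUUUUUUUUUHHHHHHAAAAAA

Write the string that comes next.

The n-th term is 4n U's then 2n H's then 2n A's (n = 1, 2, …).
Setting n = 4 gives 16, 8, 8 characters in each block.

UUUUUUUUUUUUUUUUHHHHHHHHAAAAAAAA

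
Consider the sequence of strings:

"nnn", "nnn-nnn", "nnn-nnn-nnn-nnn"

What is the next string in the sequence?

nnn-nnn-nnn-nnn-nnn-nnn-nnn-nnn

s(k+1) = s(k)·-·s(k) — each term doubles the last with '-' between the halves.
So the next term is two copies of nnn-nnn-nnn-nnn with '-' between the halves.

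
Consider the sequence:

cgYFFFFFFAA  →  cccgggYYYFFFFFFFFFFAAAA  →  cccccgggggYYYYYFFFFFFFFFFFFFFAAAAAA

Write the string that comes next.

Each string has the form c^{2n-1} g^{2n-1} Y^{2n-1} F^{4n+2} A^{2n} (n = 1, 2, …).
For the next term, n = 4, so the run lengths are 7, 7, 7, 18, 8.

cccccccgggggggYYYYYYYFFFFFFFFFFFFFFFFFFAAAAAAAA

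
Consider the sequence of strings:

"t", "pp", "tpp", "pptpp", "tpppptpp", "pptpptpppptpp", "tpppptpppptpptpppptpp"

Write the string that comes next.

pptpptpppptpptpppptpppptpptpppptpp

This is a Fibonacci-style word recurrence s(k) = s(k−2)·s(k−1): e.g. t·pp = tpp.
So term 8 is pptpptpppptpp·tpppptpppptpptpppptpp.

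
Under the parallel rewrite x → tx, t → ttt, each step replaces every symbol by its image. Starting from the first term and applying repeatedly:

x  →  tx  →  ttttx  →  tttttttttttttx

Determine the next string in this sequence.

ttttttttttttttttttttttttttttttttttttttttx

Replace each of the 14 characters of tttttttttttttx in place — ttt ttt ttt ttt ttt ttt ttt ttt ttt ttt ttt ttt ttt tx — and concatenate.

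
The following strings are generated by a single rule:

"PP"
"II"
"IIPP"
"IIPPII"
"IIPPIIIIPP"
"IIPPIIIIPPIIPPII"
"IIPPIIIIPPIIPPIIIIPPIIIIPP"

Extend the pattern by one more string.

IIPPIIIIPPIIPPIIIIPPIIIIPPIIPPIIIIPPIIPPII

Each term (from the third on) is the previous term followed by the one before it: term 3 = II·PP = IIPP.
The next term joins IIPPIIIIPPIIPPIIIIPPIIIIPP and IIPPIIIIPPIIPPII.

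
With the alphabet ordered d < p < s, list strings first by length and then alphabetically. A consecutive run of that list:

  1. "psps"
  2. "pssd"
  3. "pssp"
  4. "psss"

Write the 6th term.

sddp

Advancing 2 positions from psss through psss → sddd reaches term 6.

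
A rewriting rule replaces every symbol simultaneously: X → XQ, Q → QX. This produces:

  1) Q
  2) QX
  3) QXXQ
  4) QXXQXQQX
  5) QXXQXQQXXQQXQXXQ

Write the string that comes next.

Applying the rule to each of the 16 symbols of QXXQXQQXXQQXQXXQ gives the pieces QX XQ XQ QX XQ QX QX XQ XQ QX QX XQ QX XQ XQ QX, which concatenate to the answer.

QXXQXQQXXQQXQXXQXQQXQXXQQXXQXQQX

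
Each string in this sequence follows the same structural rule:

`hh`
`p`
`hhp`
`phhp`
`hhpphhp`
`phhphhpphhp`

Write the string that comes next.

hhpphhpphhphhpphhp

This is a Fibonacci-style word recurrence s(k) = s(k−2)·s(k−1): e.g. hh·p = hhp.
The next term joins hhpphhp and phhphhpphhp.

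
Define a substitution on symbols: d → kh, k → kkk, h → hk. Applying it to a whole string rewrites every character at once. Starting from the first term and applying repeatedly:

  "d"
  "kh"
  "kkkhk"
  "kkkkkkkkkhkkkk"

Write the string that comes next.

φ(kkkkkkkkkhkkkk) expands symbol-by-symbol to kkk kkk kkk kkk kkk kkk kkk kkk kkk hk kkk kkk kkk kkk; joining the 14 pieces gives the next term.

kkkkkkkkkkkkkkkkkkkkkkkkkkkhkkkkkkkkkkkkk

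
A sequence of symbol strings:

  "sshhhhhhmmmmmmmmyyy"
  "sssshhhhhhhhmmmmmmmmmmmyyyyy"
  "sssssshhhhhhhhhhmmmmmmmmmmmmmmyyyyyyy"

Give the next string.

sssssssshhhhhhhhhhhhmmmmmmmmmmmmmmmmmyyyyyyyyy

Each string has the form s^{2n-2} h^{2n+2} m^{3n+2} y^{2n-1}, where the shown terms are n = 2, 3, 4.
Setting n = 5 gives 8, 12, 17, 9 characters in each block.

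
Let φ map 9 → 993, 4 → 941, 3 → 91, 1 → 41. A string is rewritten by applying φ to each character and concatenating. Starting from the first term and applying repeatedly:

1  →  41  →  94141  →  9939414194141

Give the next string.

9939939199394141941419939414194141

Applying the rule to each of the 13 symbols of 9939414194141 gives the pieces 993 993 91 993 941 41 941 41 993 941 41 941 41, which concatenate to the answer.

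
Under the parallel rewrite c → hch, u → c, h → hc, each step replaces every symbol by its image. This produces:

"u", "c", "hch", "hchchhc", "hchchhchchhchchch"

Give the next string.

Replace each of the 17 characters of hchchhchchhchchch in place — hc hch hc hch hc hc hch hc hch hc hc hch hc hch hc hch hc — and concatenate.

hchchhchchhchchchhchchhchchchhchchhchchhc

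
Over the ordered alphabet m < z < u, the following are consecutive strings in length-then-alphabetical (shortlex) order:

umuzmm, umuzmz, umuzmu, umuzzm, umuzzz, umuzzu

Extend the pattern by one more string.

Treat umuzzu as a base-3 numeral over the given alphabet and add one, carrying through any trailing u's.

umuzum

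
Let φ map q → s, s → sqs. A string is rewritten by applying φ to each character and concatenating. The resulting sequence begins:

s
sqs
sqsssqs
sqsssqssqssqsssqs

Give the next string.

Applying the rule to each of the 17 symbols of sqsssqssqssqsssqs gives the pieces sqs s sqs sqs sqs s sqs sqs s sqs sqs s sqs sqs sqs s sqs, which concatenate to the answer.

sqsssqssqssqsssqssqsssqssqsssqssqssqsssqs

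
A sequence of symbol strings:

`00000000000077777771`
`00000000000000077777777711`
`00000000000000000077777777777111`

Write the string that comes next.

00000000000000000000077777777777771111

The n-th term is 3n+3 0's then 2n+1 7's then n-2 1's, where the shown terms are n = 3, 4, 5.
For the next term, n = 6, so the run lengths are 21, 13, 4.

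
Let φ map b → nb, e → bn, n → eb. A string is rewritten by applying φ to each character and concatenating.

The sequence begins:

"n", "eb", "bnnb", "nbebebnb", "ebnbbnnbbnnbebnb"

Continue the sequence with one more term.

bnnbebnbnbebebnbnbebebnbbnnbebnb

Replace each of the 16 characters of ebnbbnnbbnnbebnb in place — bn nb eb nb nb eb eb nb nb eb eb nb bn nb eb nb — and concatenate.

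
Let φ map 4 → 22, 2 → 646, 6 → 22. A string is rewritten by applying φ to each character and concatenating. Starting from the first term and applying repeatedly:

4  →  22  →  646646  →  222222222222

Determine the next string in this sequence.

646646646646646646646646646646646646

Rewriting each symbol of 222222222222: 2→646, 2→646, 2→646, 2→646, 2→646, 2→646, 2→646, 2→646, 2→646, 2→646, 2→646, 2→646, which concatenates to 646 646 646 646 646 646 646 646 646 646 646 646.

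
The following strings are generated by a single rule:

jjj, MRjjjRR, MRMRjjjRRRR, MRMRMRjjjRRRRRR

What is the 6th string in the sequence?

s(k+1) = MR·s(k)·RR, so each term gains MR as a prefix and RR as a suffix.
From MRMRMRjjjRRRRRR, 2 further steps: MRMRMRjjjRRRRRR → MRMRMRMRjjjRRRRRRRR → (answer).

MRMRMRMRMRjjjRRRRRRRRRR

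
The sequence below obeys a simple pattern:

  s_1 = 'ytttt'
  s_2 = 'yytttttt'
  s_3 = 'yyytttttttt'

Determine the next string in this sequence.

Term n consists of n-1 y's, followed by 2n t's, where the shown terms are n = 2, 3, 4.
For the next term, n = 5, so the run lengths are 4, 10.

yyyytttttttttt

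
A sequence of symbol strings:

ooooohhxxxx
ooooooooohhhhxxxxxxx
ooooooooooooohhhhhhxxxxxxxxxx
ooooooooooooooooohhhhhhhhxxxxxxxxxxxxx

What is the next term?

ooooooooooooooooooooohhhhhhhhhhxxxxxxxxxxxxxxxx

Reading off run lengths: o runs 5, 9, 13, 17; h runs 2, 4, 6, 8; x runs 4, 7, 10, 13 — each is linear in n (n = 1, 2, …).
For the next term, n = 5, so the run lengths are 21, 10, 16.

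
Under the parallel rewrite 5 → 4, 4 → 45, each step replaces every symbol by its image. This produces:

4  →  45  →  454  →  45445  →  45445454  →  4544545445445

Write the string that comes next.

Rewriting the 13 symbols of 4544545445445 one by one yields 45 4 45 45 4 45 4 45 45 4 45 45 4; concatenated:

454454544544545445454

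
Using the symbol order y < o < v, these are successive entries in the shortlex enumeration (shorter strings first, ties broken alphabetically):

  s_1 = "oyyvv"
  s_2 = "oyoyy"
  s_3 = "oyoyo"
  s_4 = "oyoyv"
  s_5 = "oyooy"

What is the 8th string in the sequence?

Continuing the enumeration 3 steps past oyooy: oyooy → oyooo → oyoov → (answer).

oyovy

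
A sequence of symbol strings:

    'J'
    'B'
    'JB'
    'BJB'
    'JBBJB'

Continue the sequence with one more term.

Each term (from the third on) is the two preceding terms concatenated in order: term 3 = J·B = JB.
The next term joins BJB and JBBJB.

BJBJBBJB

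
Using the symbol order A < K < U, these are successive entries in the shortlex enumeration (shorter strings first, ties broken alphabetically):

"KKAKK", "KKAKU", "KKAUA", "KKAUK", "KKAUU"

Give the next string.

Treat KKAUU as a base-3 numeral over the given alphabet and add one, carrying through any trailing U's.

KKKAA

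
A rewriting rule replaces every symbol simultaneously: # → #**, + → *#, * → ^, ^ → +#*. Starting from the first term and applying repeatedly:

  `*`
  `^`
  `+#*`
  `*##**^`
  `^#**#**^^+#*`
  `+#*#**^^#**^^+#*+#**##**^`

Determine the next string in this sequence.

φ(+#*#**^^#**^^+#*+#**##**^) expands symbol-by-symbol to *# #** ^ #** ^ ^ +#* +#* #** ^ ^ +#* +#* *# #** ^ *# #** ^ ^ #** #** ^ ^ +#*; joining the 25 pieces gives the next term.

*##**^#**^^+#*+#*#**^^+#*+#**##**^*##**^^#**#**^^+#*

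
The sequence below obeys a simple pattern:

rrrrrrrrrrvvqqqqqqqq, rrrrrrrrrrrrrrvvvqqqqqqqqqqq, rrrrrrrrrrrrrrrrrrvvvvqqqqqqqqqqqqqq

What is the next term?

The n-th term is 4n+2 r's then n v's then 3n+2 q's, where the shown terms are n = 2, 3, 4.
At n = 5 the blocks have lengths 22, 5, 17.

rrrrrrrrrrrrrrrrrrrrrrvvvvvqqqqqqqqqqqqqqqqq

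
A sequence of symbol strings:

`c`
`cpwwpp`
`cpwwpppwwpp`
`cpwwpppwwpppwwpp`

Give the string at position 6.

Every step adds pwwpp to the end: s(k+1) = s(k)·pwwpp.
From cpwwpppwwpppwwpp, 2 further steps: cpwwpppwwpppwwpp → cpwwpppwwpppwwpppwwpp → (answer).

cpwwpppwwpppwwpppwwpppwwpp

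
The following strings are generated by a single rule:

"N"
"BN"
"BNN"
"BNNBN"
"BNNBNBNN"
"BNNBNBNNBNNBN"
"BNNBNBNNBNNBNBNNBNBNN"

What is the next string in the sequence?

BNNBNBNNBNNBNBNNBNBNNBNNBNBNNBNNBN

From term 3 onward, concatenate the last term with the second-to-last: BN·N = BNN, BNN·BN = BNNBN, …
Continuing: BNNBNBNNBNNBNBNNBNBNN · BNNBNBNNBNNBN gives term 8.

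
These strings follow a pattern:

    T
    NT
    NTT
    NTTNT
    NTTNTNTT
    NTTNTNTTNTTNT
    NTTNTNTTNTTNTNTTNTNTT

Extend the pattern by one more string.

NTTNTNTTNTTNTNTTNTNTTNTTNTNTTNTTNT

From term 3 onward, concatenate the last term with the second-to-last: NT·T = NTT, NTT·NT = NTTNT, …
So term 8 is NTTNTNTTNTTNTNTTNTNTT·NTTNTNTTNTTNT.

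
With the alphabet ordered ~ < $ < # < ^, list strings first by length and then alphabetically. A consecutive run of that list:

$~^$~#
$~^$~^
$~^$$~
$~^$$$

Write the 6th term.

Continuing the enumeration 2 steps past $~^$$$: $~^$$$ → $~^$$# → (answer).

$~^$$^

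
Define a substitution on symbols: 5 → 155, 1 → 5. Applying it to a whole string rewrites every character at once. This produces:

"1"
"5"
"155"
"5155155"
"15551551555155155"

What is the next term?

51551551555155155515515515551551555155155

φ(15551551555155155) expands symbol-by-symbol to 5 155 155 155 5 155 155 5 155 155 155 5 155 155 5 155 155; joining the 17 pieces gives the next term.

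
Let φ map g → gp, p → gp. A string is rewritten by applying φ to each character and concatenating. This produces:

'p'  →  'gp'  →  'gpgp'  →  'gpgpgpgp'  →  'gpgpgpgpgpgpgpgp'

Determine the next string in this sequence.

Rewriting the 16 symbols of gpgpgpgpgpgpgpgp one by one yields gp gp gp gp gp gp gp gp gp gp gp gp gp gp gp gp; concatenated:

gpgpgpgpgpgpgpgpgpgpgpgpgpgpgpgp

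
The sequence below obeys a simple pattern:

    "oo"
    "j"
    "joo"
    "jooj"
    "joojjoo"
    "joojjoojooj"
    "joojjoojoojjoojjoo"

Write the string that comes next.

Each term (from the third on) is the previous term followed by the one before it: term 3 = j·oo = joo.
So term 8 is joojjoojoojjoojjoo·joojjoojooj.

joojjoojoojjoojjoojoojjoojooj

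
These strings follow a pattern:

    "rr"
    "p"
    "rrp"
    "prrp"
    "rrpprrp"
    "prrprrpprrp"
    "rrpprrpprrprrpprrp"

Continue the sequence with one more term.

prrprrpprrprrpprrpprrprrpprrp

From term 3 onward, concatenate the second-to-last term with the last: rr·p = rrp, p·rrp = prrp, …
Continuing: prrprrpprrp · rrpprrpprrprrpprrp gives term 8.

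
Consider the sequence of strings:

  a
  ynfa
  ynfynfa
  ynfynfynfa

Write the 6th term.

Each term is the previous one with ynf prepended.
From ynfynfynfa, 2 further steps: ynfynfynfa → ynfynfynfynfa → (answer).

ynfynfynfynfynfa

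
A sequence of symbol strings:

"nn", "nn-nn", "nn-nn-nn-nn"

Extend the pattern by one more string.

Each string is two copies of the previous one joined by '-'.
Doubling nn-nn-nn-nn with '-' between the halves:

nn-nn-nn-nn-nn-nn-nn-nn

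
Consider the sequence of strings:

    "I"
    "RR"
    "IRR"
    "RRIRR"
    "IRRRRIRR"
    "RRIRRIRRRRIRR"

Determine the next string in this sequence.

From term 3 onward, concatenate the second-to-last term with the last: I·RR = IRR, RR·IRR = RRIRR, …
The next term joins IRRRRIRR and RRIRRIRRRRIRR.

IRRRRIRRRRIRRIRRRRIRR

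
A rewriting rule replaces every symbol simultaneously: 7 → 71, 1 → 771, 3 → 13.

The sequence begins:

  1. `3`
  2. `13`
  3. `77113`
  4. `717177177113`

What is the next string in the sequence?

Expanding 717177177113: 7→71, 1→771, 7→71, 1→771, 7→71, 7→71, 1→771, 7→71, 7→71, 1→771, 1→771, 3→13. Concatenated: 71 771 71 771 71 71 771 71 71 771 771 13.

71771717717171771717177177113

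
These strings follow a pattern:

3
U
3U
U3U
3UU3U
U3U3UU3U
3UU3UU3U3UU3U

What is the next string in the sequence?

This is a Fibonacci-style word recurrence s(k) = s(k−2)·s(k−1): e.g. 3·U = 3U.
So term 8 is U3U3UU3U·3UU3UU3U3UU3U.

U3U3UU3U3UU3UU3U3UU3U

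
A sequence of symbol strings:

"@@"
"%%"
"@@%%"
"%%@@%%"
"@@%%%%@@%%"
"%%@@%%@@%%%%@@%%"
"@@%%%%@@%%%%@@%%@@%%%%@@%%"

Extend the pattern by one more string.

This is a Fibonacci-style word recurrence s(k) = s(k−2)·s(k−1): e.g. @@·%% = @@%%.
Continuing: %%@@%%@@%%%%@@%% · @@%%%%@@%%%%@@%%@@%%%%@@%% gives term 8.

%%@@%%@@%%%%@@%%@@%%%%@@%%%%@@%%@@%%%%@@%%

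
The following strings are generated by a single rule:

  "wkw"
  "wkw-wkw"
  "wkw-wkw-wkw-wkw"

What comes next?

Every step duplicates the string with '-' between the halves.
One more doubling of wkw-wkw-wkw-wkw gives the answer.

wkw-wkw-wkw-wkw-wkw-wkw-wkw-wkw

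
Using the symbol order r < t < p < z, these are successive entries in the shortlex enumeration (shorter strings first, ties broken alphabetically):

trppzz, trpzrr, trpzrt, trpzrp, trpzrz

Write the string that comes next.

trpztr

The successor of trpzrz increments the rightmost position that isn't already z and resets every position after it to r.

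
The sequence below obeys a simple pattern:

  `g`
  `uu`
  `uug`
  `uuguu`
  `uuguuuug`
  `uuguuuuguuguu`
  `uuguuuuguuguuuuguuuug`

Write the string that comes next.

uuguuuuguuguuuuguuuuguuguuuuguuguu

This is a Fibonacci-style word recurrence s(k) = s(k−1)·s(k−2): e.g. uu·g = uug.
So term 8 is uuguuuuguuguuuuguuuug·uuguuuuguuguu.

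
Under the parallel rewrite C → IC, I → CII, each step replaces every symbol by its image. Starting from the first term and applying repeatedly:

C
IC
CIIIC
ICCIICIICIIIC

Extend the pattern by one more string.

Applying the rule to each of the 13 symbols of ICCIICIICIIIC gives the pieces CII IC IC CII CII IC CII CII IC CII CII CII IC, which concatenate to the answer.

CIIICICCIICIIICCIICIIICCIICIICIIIC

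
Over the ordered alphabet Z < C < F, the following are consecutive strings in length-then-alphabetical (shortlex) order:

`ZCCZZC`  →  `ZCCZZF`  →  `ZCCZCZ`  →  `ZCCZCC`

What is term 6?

ZCCZFZ

Stepping forward 2 times from ZCCZCC: ZCCZCC → ZCCZCF, then the target.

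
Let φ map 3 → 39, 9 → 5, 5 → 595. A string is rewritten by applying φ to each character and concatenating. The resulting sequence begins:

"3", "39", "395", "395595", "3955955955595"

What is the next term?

Rewriting the 13 symbols of 3955955955595 one by one yields 39 5 595 595 5 595 595 5 595 595 595 5 595; concatenated:

395595595559559555955955955595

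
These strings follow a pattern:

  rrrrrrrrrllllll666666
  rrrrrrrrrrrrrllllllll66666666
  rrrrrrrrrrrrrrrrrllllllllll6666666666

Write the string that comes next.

The n-th term is 4n+1 r's then 2n+2 l's then 2n+2 6's, where the shown terms are n = 2, 3, 4.
Setting n = 5 gives 21, 12, 12 characters in each block.

rrrrrrrrrrrrrrrrrrrrrllllllllllll666666666666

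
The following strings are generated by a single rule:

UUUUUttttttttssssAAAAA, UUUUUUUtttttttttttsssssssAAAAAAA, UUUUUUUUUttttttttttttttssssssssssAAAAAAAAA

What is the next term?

UUUUUUUUUUUtttttttttttttttttsssssssssssssAAAAAAAAAAA

Each string has the form U^{2n+1} t^{3n+2} s^{3n-2} A^{2n+1}, where the shown terms are n = 2, 3, 4.
For the next term, n = 5, so the run lengths are 11, 17, 13, 11.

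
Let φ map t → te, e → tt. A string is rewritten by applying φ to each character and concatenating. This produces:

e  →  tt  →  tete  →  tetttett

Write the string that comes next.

tetttetetetttete

Expanding tetttett: t→te, e→tt, t→te, t→te, t→te, e→tt, t→te, t→te. Concatenated: te tt te te te tt te te.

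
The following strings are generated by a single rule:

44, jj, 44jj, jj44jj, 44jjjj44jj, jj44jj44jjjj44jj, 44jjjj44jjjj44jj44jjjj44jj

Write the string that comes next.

This is a Fibonacci-style word recurrence s(k) = s(k−2)·s(k−1): e.g. 44·jj = 44jj.
Continuing: jj44jj44jjjj44jj · 44jjjj44jjjj44jj44jjjj44jj gives term 8.

jj44jj44jjjj44jj44jjjj44jjjj44jj44jjjj44jj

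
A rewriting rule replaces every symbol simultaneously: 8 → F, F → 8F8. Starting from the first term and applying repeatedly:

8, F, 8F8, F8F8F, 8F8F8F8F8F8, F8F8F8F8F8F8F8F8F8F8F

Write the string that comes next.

φ(F8F8F8F8F8F8F8F8F8F8F) expands symbol-by-symbol to 8F8 F 8F8 F 8F8 F 8F8 F 8F8 F 8F8 F 8F8 F 8F8 F 8F8 F 8F8 F 8F8; joining the 21 pieces gives the next term.

8F8F8F8F8F8F8F8F8F8F8F8F8F8F8F8F8F8F8F8F8F8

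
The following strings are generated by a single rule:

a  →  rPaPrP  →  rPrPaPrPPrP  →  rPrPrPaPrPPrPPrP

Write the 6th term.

Every step adds rP to the front and PrP to the end of the previous string.
From rPrPrPaPrPPrPPrP, 2 further steps: rPrPrPaPrPPrPPrP → rPrPrPrPaPrPPrPPrPPrP → (answer).

rPrPrPrPrPaPrPPrPPrPPrPPrP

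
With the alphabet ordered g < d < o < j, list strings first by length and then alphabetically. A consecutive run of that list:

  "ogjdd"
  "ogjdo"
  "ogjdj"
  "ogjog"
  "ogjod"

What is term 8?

Advancing 3 positions from ogjod through ogjod → ogjoo → ogjoj reaches term 8.

ogjjg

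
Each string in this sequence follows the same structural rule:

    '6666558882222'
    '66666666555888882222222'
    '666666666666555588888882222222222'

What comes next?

The n-th term is 4n 6's then n+1 5's then 2n+1 8's then 3n+1 2's (n = 1, 2, …).
At n = 4 the blocks have lengths 16, 5, 9, 13.

6666666666666666555558888888882222222222222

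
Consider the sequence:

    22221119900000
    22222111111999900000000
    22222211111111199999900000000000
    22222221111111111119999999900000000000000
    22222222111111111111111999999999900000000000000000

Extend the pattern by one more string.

22222222211111111111111111199999999999900000000000000000000

Term n consists of n+3 2's, followed by 3n 1's, followed by 2n 9's, followed by 3n+2 0's (n = 1, 2, …).
Setting n = 6 gives 9, 18, 12, 20 characters in each block.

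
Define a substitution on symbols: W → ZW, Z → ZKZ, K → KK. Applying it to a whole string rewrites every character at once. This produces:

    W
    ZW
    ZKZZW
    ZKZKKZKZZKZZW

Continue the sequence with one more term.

Rewriting the 13 symbols of ZKZKKZKZZKZZW one by one yields ZKZ KK ZKZ KK KK ZKZ KK ZKZ ZKZ KK ZKZ ZKZ ZW; concatenated:

ZKZKKZKZKKKKZKZKKZKZZKZKKZKZZKZZW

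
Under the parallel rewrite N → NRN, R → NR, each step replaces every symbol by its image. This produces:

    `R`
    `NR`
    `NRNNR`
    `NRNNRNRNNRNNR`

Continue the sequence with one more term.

Rewriting the 13 symbols of NRNNRNRNNRNNR one by one yields NRN NR NRN NRN NR NRN NR NRN NRN NR NRN NRN NR; concatenated:

NRNNRNRNNRNNRNRNNRNRNNRNNRNRNNRNNR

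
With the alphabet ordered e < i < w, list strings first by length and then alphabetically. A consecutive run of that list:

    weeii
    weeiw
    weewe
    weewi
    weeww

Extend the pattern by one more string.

Find the rightmost character of weeww below w, bump it to the next letter, and reset everything to its right to e.

weiee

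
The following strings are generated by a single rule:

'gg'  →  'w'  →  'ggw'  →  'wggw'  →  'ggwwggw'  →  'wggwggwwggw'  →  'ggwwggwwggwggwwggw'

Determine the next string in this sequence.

wggwggwwggwggwwggwwggwggwwggw

Each term (from the third on) is the two preceding terms concatenated in order: term 3 = gg·w = ggw.
So term 8 is wggwggwwggw·ggwwggwwggwggwwggw.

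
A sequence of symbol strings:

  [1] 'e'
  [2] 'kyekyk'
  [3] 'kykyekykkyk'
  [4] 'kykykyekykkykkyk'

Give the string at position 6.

kykykykykyekykkykkykkykkyk

s(k+1) = ky·s(k)·kyk, so each term gains ky as a prefix and kyk as a suffix.
From kykykyekykkykkyk, 2 further steps: kykykyekykkykkyk → kykykykyekykkykkykkyk → (answer).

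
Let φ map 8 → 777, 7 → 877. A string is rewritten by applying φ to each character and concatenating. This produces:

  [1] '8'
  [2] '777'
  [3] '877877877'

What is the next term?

777877877777877877777877877

Expanding 877877877: 8→777, 7→877, 7→877, 8→777, 7→877, 7→877, 8→777, 7→877, 7→877. Concatenated: 777 877 877 777 877 877 777 877 877.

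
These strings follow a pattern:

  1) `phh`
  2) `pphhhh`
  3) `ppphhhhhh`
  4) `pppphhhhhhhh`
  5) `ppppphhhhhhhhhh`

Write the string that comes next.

pppppphhhhhhhhhhhh

Each string has the form p^{n} h^{2n} (n = 1, 2, …).
At n = 6 the blocks have lengths 6, 12.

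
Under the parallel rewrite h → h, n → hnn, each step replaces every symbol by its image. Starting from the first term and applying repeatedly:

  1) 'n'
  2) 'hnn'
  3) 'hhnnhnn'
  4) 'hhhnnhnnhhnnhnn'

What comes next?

hhhhnnhnnhhnnhnnhhhnnhnnhhnnhnn

Replace each of the 15 characters of hhhnnhnnhhnnhnn in place — h h h hnn hnn h hnn hnn h h hnn hnn h hnn hnn — and concatenate.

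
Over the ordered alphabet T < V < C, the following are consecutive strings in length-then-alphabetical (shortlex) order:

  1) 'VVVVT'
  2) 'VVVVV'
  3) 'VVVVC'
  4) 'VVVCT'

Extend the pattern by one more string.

VVVCV

The successor of VVVCT increments the rightmost position that isn't already C and resets every position after it to T.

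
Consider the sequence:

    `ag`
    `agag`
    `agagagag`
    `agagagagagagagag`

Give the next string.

s(k+1) = s(k)·s(k) — each term doubles the last.
One more doubling of agagagagagagagag gives the answer.

agagagagagagagagagagagagagagagag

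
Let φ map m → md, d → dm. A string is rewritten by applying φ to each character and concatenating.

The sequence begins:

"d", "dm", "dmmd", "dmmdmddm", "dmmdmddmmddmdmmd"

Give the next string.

dmmdmddmmddmdmmdmddmdmmddmmdmddm

φ(dmmdmddmmddmdmmd) expands symbol-by-symbol to dm md md dm md dm dm md md dm dm md dm md md dm; joining the 16 pieces gives the next term.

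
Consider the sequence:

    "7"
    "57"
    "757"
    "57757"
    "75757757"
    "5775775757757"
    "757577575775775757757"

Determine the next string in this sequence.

This is a Fibonacci-style word recurrence s(k) = s(k−2)·s(k−1): e.g. 7·57 = 757.
Continuing: 5775775757757 · 757577575775775757757 gives term 8.

5775775757757757577575775775757757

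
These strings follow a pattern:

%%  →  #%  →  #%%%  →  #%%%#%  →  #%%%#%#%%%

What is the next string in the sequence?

Each term (from the third on) is the previous term followed by the one before it: term 3 = #%·%% = #%%%.
So term 6 is #%%%#%#%%%·#%%%#%.

#%%%#%#%%%#%%%#%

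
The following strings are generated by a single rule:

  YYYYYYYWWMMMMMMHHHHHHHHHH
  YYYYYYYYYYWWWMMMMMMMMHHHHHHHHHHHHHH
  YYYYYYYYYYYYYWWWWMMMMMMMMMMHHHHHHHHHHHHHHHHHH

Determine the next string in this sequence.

YYYYYYYYYYYYYYYYWWWWWMMMMMMMMMMMMHHHHHHHHHHHHHHHHHHHHHH

Term n consists of 3n+1 Y's, followed by n W's, followed by 2n+2 M's, followed by 4n+2 H's, where the shown terms are n = 2, 3, 4.
At n = 5 the blocks have lengths 16, 5, 12, 22.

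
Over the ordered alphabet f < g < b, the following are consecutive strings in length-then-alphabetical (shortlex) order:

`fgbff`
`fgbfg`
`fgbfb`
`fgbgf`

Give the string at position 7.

Advancing 3 positions from fgbgf through fgbgf → fgbgg → fgbgb reaches term 7.

fgbbf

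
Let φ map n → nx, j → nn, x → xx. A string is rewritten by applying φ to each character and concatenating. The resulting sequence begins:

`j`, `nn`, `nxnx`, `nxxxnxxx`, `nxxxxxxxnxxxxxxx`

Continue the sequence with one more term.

Replace each of the 16 characters of nxxxxxxxnxxxxxxx in place — nx xx xx xx xx xx xx xx nx xx xx xx xx xx xx xx — and concatenate.

nxxxxxxxxxxxxxxxnxxxxxxxxxxxxxxx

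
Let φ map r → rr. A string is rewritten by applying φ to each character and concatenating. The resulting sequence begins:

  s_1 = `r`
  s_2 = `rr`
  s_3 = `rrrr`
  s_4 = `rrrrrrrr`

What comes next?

rrrrrrrrrrrrrrrr

Rewriting each symbol of rrrrrrrr: r→rr, r→rr, r→rr, r→rr, r→rr, r→rr, r→rr, r→rr, which concatenates to rr rr rr rr rr rr rr rr.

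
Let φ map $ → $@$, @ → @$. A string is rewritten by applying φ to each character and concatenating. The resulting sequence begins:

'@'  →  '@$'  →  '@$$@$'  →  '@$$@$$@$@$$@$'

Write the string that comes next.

φ(@$$@$$@$@$$@$) expands symbol-by-symbol to @$ $@$ $@$ @$ $@$ $@$ @$ $@$ @$ $@$ $@$ @$ $@$; joining the 13 pieces gives the next term.

@$$@$$@$@$$@$$@$@$$@$@$$@$$@$@$$@$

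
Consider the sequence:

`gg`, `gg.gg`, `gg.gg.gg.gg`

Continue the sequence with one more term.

gg.gg.gg.gg.gg.gg.gg.gg

Each string is two copies of the previous one joined by '.'.
One more doubling of gg.gg.gg.gg gives the answer.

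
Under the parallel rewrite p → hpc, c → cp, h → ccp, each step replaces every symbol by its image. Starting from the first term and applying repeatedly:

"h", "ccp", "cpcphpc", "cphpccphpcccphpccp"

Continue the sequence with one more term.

φ(cphpccphpcccphpccp) expands symbol-by-symbol to cp hpc ccp hpc cp cp hpc ccp hpc cp cp cp hpc ccp hpc cp cp hpc; joining the 18 pieces gives the next term.

cphpcccphpccpcphpcccphpccpcpcphpcccphpccpcphpc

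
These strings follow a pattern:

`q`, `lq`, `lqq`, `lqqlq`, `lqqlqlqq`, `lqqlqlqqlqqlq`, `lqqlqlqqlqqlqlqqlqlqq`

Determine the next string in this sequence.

Each term (from the third on) is the previous term followed by the one before it: term 3 = lq·q = lqq.
So term 8 is lqqlqlqqlqqlqlqqlqlqq·lqqlqlqqlqqlq.

lqqlqlqqlqqlqlqqlqlqqlqqlqlqqlqqlq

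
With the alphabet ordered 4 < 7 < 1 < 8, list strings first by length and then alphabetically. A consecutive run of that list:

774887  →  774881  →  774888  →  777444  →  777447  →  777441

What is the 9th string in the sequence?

Advancing 3 positions from 777441 through 777441 → 777448 → 777474 reaches term 9.

777477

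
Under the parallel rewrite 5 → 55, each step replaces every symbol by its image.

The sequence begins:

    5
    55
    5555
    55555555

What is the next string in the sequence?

Expanding 55555555: 5→55, 5→55, 5→55, 5→55, 5→55, 5→55, 5→55, 5→55. Concatenated: 55 55 55 55 55 55 55 55.

5555555555555555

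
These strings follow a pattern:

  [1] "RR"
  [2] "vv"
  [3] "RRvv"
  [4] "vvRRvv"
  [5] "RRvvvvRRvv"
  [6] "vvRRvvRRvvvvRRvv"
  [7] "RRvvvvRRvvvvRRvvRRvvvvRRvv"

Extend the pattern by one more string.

Each term (from the third on) is the two preceding terms concatenated in order: term 3 = RR·vv = RRvv.
The next term joins vvRRvvRRvvvvRRvv and RRvvvvRRvvvvRRvvRRvvvvRRvv.

vvRRvvRRvvvvRRvvRRvvvvRRvvvvRRvvRRvvvvRRvv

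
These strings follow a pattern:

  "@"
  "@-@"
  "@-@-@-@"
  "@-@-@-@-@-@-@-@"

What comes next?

s(k+1) = s(k)·-·s(k) — each term doubles the last with '-' between the halves.
One more doubling of @-@-@-@-@-@-@-@ gives the answer.

@-@-@-@-@-@-@-@-@-@-@-@-@-@-@-@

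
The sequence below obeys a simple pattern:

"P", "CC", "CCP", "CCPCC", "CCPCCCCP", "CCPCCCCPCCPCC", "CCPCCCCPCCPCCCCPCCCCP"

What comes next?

CCPCCCCPCCPCCCCPCCCCPCCPCCCCPCCPCC

From term 3 onward, concatenate the last term with the second-to-last: CC·P = CCP, CCP·CC = CCPCC, …
So term 8 is CCPCCCCPCCPCCCCPCCCCP·CCPCCCCPCCPCC.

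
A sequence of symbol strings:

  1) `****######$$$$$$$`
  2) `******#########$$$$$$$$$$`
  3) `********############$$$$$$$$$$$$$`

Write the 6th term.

**************#####################$$$$$$$$$$$$$$$$$$$$$$

The n-th term is 2n *'s then 3n #'s then 3n+1 $'s, where the shown terms are n = 2, 3, 4.
For term 6, n = 7, so the run lengths are 14, 21, 22.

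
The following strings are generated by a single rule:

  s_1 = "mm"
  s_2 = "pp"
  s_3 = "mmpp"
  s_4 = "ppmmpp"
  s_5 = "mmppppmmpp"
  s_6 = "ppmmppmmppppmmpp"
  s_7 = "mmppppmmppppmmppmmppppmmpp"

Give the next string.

From term 3 onward, concatenate the second-to-last term with the last: mm·pp = mmpp, pp·mmpp = ppmmpp, …
Continuing: ppmmppmmppppmmpp · mmppppmmppppmmppmmppppmmpp gives term 8.

ppmmppmmppppmmppmmppppmmppppmmppmmppppmmpp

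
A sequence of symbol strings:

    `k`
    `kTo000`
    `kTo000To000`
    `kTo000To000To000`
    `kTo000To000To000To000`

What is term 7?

kTo000To000To000To000To000To000

Each term is the previous one with To000 appended.
From kTo000To000To000To000, 2 further steps: kTo000To000To000To000 → kTo000To000To000To000To000 → (answer).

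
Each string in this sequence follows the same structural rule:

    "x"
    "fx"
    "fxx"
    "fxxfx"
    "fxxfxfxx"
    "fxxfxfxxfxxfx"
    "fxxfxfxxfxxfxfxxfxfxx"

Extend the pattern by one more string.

This is a Fibonacci-style word recurrence s(k) = s(k−1)·s(k−2): e.g. fx·x = fxx.
Continuing: fxxfxfxxfxxfxfxxfxfxx · fxxfxfxxfxxfx gives term 8.

fxxfxfxxfxxfxfxxfxfxxfxxfxfxxfxxfx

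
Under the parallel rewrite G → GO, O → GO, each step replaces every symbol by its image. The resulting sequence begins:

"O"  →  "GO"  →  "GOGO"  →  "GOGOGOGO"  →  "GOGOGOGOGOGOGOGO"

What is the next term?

Applying the rule to each of the 16 symbols of GOGOGOGOGOGOGOGO gives the pieces GO GO GO GO GO GO GO GO GO GO GO GO GO GO GO GO, which concatenate to the answer.

GOGOGOGOGOGOGOGOGOGOGOGOGOGOGOGO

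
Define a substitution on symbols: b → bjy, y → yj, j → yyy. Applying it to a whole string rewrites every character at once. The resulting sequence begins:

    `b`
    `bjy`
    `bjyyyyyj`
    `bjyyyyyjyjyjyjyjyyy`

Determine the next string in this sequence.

Applying the rule to each of the 19 symbols of bjyyyyyjyjyjyjyjyyy gives the pieces bjy yyy yj yj yj yj yj yyy yj yyy yj yyy yj yyy yj yyy yj yj yj, which concatenate to the answer.

bjyyyyyjyjyjyjyjyyyyjyyyyjyyyyjyyyyjyyyyjyjyj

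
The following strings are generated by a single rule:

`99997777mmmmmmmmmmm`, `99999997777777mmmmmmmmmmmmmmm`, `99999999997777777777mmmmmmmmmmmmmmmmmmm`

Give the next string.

Reading off run lengths: 9 runs 4, 7, 10; 7 runs 4, 7, 10; m runs 11, 15, 19 — each is linear in n, where the shown terms are n = 2, 3, 4.
At n = 5 the blocks have lengths 13, 13, 23.

99999999999997777777777777mmmmmmmmmmmmmmmmmmmmmmm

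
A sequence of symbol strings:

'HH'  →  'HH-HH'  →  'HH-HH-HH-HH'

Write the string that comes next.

s(k+1) = s(k)·-·s(k) — each term doubles the last with '-' between the halves.
One more doubling of HH-HH-HH-HH gives the answer.

HH-HH-HH-HH-HH-HH-HH-HH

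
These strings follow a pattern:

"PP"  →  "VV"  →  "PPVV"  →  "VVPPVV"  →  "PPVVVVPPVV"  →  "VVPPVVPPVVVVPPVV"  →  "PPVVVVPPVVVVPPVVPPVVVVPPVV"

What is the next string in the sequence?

This is a Fibonacci-style word recurrence s(k) = s(k−2)·s(k−1): e.g. PP·VV = PPVV.
So term 8 is VVPPVVPPVVVVPPVV·PPVVVVPPVVVVPPVVPPVVVVPPVV.

VVPPVVPPVVVVPPVVPPVVVVPPVVVVPPVVPPVVVVPPVV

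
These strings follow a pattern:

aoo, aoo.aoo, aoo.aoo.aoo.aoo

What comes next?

s(k+1) = s(k)·.·s(k) — each term doubles the last with '.' between the halves.
One more doubling of aoo.aoo.aoo.aoo gives the answer.

aoo.aoo.aoo.aoo.aoo.aoo.aoo.aoo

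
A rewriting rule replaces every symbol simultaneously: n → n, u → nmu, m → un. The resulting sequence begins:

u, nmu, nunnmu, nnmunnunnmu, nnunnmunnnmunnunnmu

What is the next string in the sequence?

Rewriting the 19 symbols of nnunnmunnnmunnunnmu one by one yields n n nmu n n un nmu n n n un nmu n n nmu n n un nmu; concatenated:

nnnmunnunnmunnnunnmunnnmunnunnmu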